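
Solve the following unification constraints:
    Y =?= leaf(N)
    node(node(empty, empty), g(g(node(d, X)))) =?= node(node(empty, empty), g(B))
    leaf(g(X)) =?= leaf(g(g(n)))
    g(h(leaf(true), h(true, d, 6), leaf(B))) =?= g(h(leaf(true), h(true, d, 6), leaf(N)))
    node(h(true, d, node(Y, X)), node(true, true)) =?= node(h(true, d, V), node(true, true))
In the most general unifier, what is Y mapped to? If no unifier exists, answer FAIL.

leaf(g(node(d, g(n))))

Bind Y := leaf(N); substituting into the one remaining equation that mentions Y gives: node(h(true, d, node(leaf(N), X)), node(true, true)) =?= node(h(true, d, V), node(true, true)).
Decompose node/2: node(empty, empty) =?= node(empty, empty),  g(g(node(d, X))) =?= g(B).
Delete trivial equation node(empty, empty) =?= node(empty, empty).
Decompose g/1: g(node(d, X)) =?= B.
Bind B := g(node(d, X)); substituting into the one remaining equation that mentions B gives: g(h(leaf(true), h(true, d, 6), leaf(g(node(d, X))))) =?= g(h(leaf(true), h(true, d, 6), leaf(N))).
Decompose leaf/1: g(X) =?= g(g(n)).
Decompose g/1: X =?= g(n).
Bind X := g(n); substituting into the remaining equations gives: g(h(leaf(true), h(true, d, 6), leaf(g(node(d, g(n)))))) =?= g(h(leaf(true), h(true, d, 6), leaf(N))),  node(h(true, d, node(leaf(N), g(n))), node(true, true)) =?= node(h(true, d, V), node(true, true)). Substituting into the earlier binding gives B := g(node(d, g(n))).
Decompose g/1: h(leaf(true), h(true, d, 6), leaf(g(node(d, g(n))))) =?= h(leaf(true), h(true, d, 6), leaf(N)).
Decompose h/3: leaf(true) =?= leaf(true),  h(true, d, 6) =?= h(true, d, 6),  leaf(g(node(d, g(n)))) =?= leaf(N).
Delete trivial equation leaf(true) =?= leaf(true).
Delete trivial equation h(true, d, 6) =?= h(true, d, 6).
Decompose leaf/1: g(node(d, g(n))) =?= N.
Bind N := g(node(d, g(n))); substituting into the remaining equation gives: node(h(true, d, node(leaf(g(node(d, g(n)))), g(n))), node(true, true)) =?= node(h(true, d, V), node(true, true)). Substituting into the earlier binding gives Y := leaf(g(node(d, g(n)))).
Decompose node/2: h(true, d, node(leaf(g(node(d, g(n)))), g(n))) =?= h(true, d, V),  node(true, true) =?= node(true, true).
Decompose h/3: true =?= true,  d =?= d,  node(leaf(g(node(d, g(n)))), g(n)) =?= V.
Delete trivial equation true =?= true.
Delete trivial equation d =?= d.
Bind V := node(leaf(g(node(d, g(n)))), g(n)); no other remaining equation mentions V.
Delete trivial equation node(true, true) =?= node(true, true).
MGU = { Y -> leaf(g(node(d, g(n)))), B -> g(node(d, g(n))), X -> g(n), N -> g(node(d, g(n))), V -> node(leaf(g(node(d, g(n)))), g(n)) }, so Y -> leaf(g(node(d, g(n)))).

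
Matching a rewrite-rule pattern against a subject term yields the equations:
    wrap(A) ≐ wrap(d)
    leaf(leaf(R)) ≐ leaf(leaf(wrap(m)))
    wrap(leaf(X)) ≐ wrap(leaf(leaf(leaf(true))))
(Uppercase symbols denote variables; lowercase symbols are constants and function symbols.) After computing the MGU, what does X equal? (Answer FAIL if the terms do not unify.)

Decompose wrap/1: A ≐ d.
Bind A := d; no other remaining equation mentions A.
Decompose leaf/1: leaf(R) ≐ leaf(wrap(m)).
Decompose leaf/1: R ≐ wrap(m).
Bind R := wrap(m); no other remaining equation mentions R.
Decompose wrap/1: leaf(X) ≐ leaf(leaf(leaf(true))).
Decompose leaf/1: X ≐ leaf(leaf(true)).
Bind X := leaf(leaf(true)).
MGU = { A ↦ d, R ↦ wrap(m), X ↦ leaf(leaf(true)) }, so X ↦ leaf(leaf(true)).

leaf(leaf(true))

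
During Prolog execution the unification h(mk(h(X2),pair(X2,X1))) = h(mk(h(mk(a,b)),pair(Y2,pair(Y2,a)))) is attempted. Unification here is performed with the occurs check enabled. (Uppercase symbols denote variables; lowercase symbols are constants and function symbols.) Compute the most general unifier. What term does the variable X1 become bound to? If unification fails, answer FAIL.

Decompose h/1: mk(h(X2),pair(X2,X1)) = mk(h(mk(a,b)),pair(Y2,pair(Y2,a))).
Decompose mk/2: h(X2) = h(mk(a,b)),  pair(X2,X1) = pair(Y2,pair(Y2,a)).
Decompose h/1: X2 = mk(a,b).
Bind X2 := mk(a,b); substituting into the remaining equation gives: pair(mk(a,b),X1) = pair(Y2,pair(Y2,a)).
Decompose pair/2: mk(a,b) = Y2,  X1 = pair(Y2,a).
Bind Y2 := mk(a,b); substituting into the remaining equation gives: X1 = pair(mk(a,b),a).
Bind X1 := pair(mk(a,b),a).
MGU = { X2 -> mk(a,b), Y2 -> mk(a,b), X1 -> pair(mk(a,b),a) }, so X1 -> pair(mk(a,b),a).

pair(mk(a,b),a)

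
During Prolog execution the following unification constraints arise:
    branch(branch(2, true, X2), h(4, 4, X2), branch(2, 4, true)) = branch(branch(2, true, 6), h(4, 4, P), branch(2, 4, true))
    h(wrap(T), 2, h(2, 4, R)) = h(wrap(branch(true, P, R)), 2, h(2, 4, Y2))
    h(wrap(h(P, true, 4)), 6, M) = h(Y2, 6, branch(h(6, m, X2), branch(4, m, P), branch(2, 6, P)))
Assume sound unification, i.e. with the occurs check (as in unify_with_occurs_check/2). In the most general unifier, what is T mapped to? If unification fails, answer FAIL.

branch(true, 6, wrap(h(6, true, 4)))

Decompose branch/3: branch(2, true, X2) = branch(2, true, 6),  h(4, 4, X2) = h(4, 4, P),  branch(2, 4, true) = branch(2, 4, true).
Decompose branch/3: 2 = 2,  true = true,  X2 = 6.
Delete trivial equation 2 = 2.
Delete trivial equation true = true.
Bind X2 := 6; substituting into the 2 remaining equations that mention X2 gives: h(4, 4, 6) = h(4, 4, P),  h(wrap(h(P, true, 4)), 6, M) = h(Y2, 6, branch(h(6, m, 6), branch(4, m, P), branch(2, 6, P))).
Decompose h/3: 4 = 4,  4 = 4,  6 = P.
Delete trivial equation 4 = 4.
Delete trivial equation 4 = 4.
Bind P := 6; substituting into the 2 remaining equations that mention P gives: h(wrap(T), 2, h(2, 4, R)) = h(wrap(branch(true, 6, R)), 2, h(2, 4, Y2)),  h(wrap(h(6, true, 4)), 6, M) = h(Y2, 6, branch(h(6, m, 6), branch(4, m, 6), branch(2, 6, 6))).
Delete trivial equation branch(2, 4, true) = branch(2, 4, true).
Decompose h/3: wrap(T) = wrap(branch(true, 6, R)),  2 = 2,  h(2, 4, R) = h(2, 4, Y2).
Decompose wrap/1: T = branch(true, 6, R).
Bind T := branch(true, 6, R); no other remaining equation mentions T.
Delete trivial equation 2 = 2.
Decompose h/3: 2 = 2,  4 = 4,  R = Y2.
Delete trivial equation 2 = 2.
Delete trivial equation 4 = 4.
Bind R := Y2; no other remaining equation mentions R. Substituting into the earlier binding gives T := branch(true, 6, Y2).
Decompose h/3: wrap(h(6, true, 4)) = Y2,  6 = 6,  M = branch(h(6, m, 6), branch(4, m, 6), branch(2, 6, 6)).
Bind Y2 := wrap(h(6, true, 4)); no other remaining equation mentions Y2. Substituting into the earlier bindings gives T := branch(true, 6, wrap(h(6, true, 4))), R := wrap(h(6, true, 4)).
Delete trivial equation 6 = 6.
Bind M := branch(h(6, m, 6), branch(4, m, 6), branch(2, 6, 6)).
MGU = { X2 ↦ 6, P ↦ 6, T ↦ branch(true, 6, wrap(h(6, true, 4))), R ↦ wrap(h(6, true, 4)), Y2 ↦ wrap(h(6, true, 4)), M ↦ branch(h(6, m, 6), branch(4, m, 6), branch(2, 6, 6)) }, so T ↦ branch(true, 6, wrap(h(6, true, 4))).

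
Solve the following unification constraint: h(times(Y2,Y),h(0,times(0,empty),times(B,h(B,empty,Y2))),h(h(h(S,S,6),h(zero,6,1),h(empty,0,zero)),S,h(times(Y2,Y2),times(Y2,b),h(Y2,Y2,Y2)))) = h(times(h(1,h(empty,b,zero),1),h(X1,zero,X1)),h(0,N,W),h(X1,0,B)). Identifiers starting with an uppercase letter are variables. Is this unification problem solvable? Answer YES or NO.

YES

Decompose h/3: times(Y2,Y) = times(h(1,h(empty,b,zero),1),h(X1,zero,X1)),  h(0,times(0,empty),times(B,h(B,empty,Y2))) = h(0,N,W),  h(h(h(S,S,6),h(zero,6,1),h(empty,0,zero)),S,h(times(Y2,Y2),times(Y2,b),h(Y2,Y2,Y2))) = h(X1,0,B).
Decompose times/2: Y2 = h(1,h(empty,b,zero),1),  Y = h(X1,zero,X1).
Bind Y2 := h(1,h(empty,b,zero),1); substituting into the 2 remaining equations that mention Y2 gives: h(0,times(0,empty),times(B,h(B,empty,h(1,h(empty,b,zero),1)))) = h(0,N,W),  h(h(h(S,S,6),h(zero,6,1),h(empty,0,zero)),S,h(times(h(1,h(empty,b,zero),1),h(1,h(empty,b,zero),1)),times(h(1,h(empty,b,zero),1),b),h(h(1,h(empty,b,zero),1),h(1,h(empty,b,zero),1),h(1,h(empty,b,zero),1)))) = h(X1,0,B).
Bind Y := h(X1,zero,X1); no other remaining equation mentions Y.
Decompose h/3: 0 = 0,  times(0,empty) = N,  times(B,h(B,empty,h(1,h(empty,b,zero),1))) = W.
Delete trivial equation 0 = 0.
Bind N := times(0,empty); no other remaining equation mentions N.
Bind W := times(B,h(B,empty,h(1,h(empty,b,zero),1))); no other remaining equation mentions W.
Decompose h/3: h(h(S,S,6),h(zero,6,1),h(empty,0,zero)) = X1,  S = 0,  h(times(h(1,h(empty,b,zero),1),h(1,h(empty,b,zero),1)),times(h(1,h(empty,b,zero),1),b),h(h(1,h(empty,b,zero),1),h(1,h(empty,b,zero),1),h(1,h(empty,b,zero),1))) = B.
Bind X1 := h(h(S,S,6),h(zero,6,1),h(empty,0,zero)); no other remaining equation mentions X1. Substituting into the earlier binding gives Y := h(h(h(S,S,6),h(zero,6,1),h(empty,0,zero)),zero,h(h(S,S,6),h(zero,6,1),h(empty,0,zero))).
Bind S := 0; no other remaining equation mentions S. Substituting into the earlier bindings gives Y := h(h(h(0,0,6),h(zero,6,1),h(empty,0,zero)),zero,h(h(0,0,6),h(zero,6,1),h(empty,0,zero))), X1 := h(h(0,0,6),h(zero,6,1),h(empty,0,zero)).
Bind B := h(times(h(1,h(empty,b,zero),1),h(1,h(empty,b,zero),1)),times(h(1,h(empty,b,zero),1),b),h(h(1,h(empty,b,zero),1),h(1,h(empty,b,zero),1),h(1,h(empty,b,zero),1))). Substituting into the earlier binding gives W := times(h(times(h(1,h(empty,b,zero),1),h(1,h(empty,b,zero),1)),times(h(1,h(empty,b,zero),1),b),h(h(1,h(empty,b,zero),1),h(1,h(empty,b,zero),1),h(1,h(empty,b,zero),1))),h(h(times(h(1,h(empty,b,zero),1),h(1,h(empty,b,zero),1)),times(h(1,h(empty,b,zero),1),b),h(h(1,h(empty,b,zero),1),h(1,h(empty,b,zero),1),h(1,h(empty,b,zero),1))),empty,h(1,h(empty,b,zero),1))).
No equations remain and no clash or occurs-check failure arose, so a unifier exists.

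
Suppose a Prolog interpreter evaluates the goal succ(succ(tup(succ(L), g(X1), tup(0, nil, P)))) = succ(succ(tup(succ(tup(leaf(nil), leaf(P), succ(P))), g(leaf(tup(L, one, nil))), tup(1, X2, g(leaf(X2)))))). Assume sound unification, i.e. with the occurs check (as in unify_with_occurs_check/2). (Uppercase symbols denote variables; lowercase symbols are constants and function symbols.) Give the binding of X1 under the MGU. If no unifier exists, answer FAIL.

FAIL

Decompose succ/1: succ(tup(succ(L), g(X1), tup(0, nil, P))) = succ(tup(succ(tup(leaf(nil), leaf(P), succ(P))), g(leaf(tup(L, one, nil))), tup(1, X2, g(leaf(X2))))).
Decompose succ/1: tup(succ(L), g(X1), tup(0, nil, P)) = tup(succ(tup(leaf(nil), leaf(P), succ(P))), g(leaf(tup(L, one, nil))), tup(1, X2, g(leaf(X2)))).
Decompose tup/3: succ(L) = succ(tup(leaf(nil), leaf(P), succ(P))),  g(X1) = g(leaf(tup(L, one, nil))),  tup(0, nil, P) = tup(1, X2, g(leaf(X2))).
Decompose succ/1: L = tup(leaf(nil), leaf(P), succ(P)).
Bind L := tup(leaf(nil), leaf(P), succ(P)); substituting into the one remaining equation that mentions L gives: g(X1) = g(leaf(tup(tup(leaf(nil), leaf(P), succ(P)), one, nil))).
Decompose g/1: X1 = leaf(tup(tup(leaf(nil), leaf(P), succ(P)), one, nil)).
Bind X1 := leaf(tup(tup(leaf(nil), leaf(P), succ(P)), one, nil)); no other remaining equation mentions X1.
Decompose tup/3: 0 = 1,  nil = X2,  P = g(leaf(X2)).
Clash: constants 0 and 1 differ; no unifier exists.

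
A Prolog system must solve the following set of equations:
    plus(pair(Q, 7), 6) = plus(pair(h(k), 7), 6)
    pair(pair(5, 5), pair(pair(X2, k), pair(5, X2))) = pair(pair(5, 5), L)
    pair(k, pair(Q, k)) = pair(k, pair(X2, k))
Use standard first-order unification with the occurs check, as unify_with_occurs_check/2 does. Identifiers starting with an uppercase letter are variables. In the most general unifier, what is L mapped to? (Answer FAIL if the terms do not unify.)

pair(pair(h(k), k), pair(5, h(k)))

Decompose plus/2: pair(Q, 7) = pair(h(k), 7),  6 = 6.
Decompose pair/2: Q = h(k),  7 = 7.
Bind Q := h(k); substituting into the one remaining equation that mentions Q gives: pair(k, pair(h(k), k)) = pair(k, pair(X2, k)).
Delete trivial equation 7 = 7.
Delete trivial equation 6 = 6.
Decompose pair/2: pair(5, 5) = pair(5, 5),  pair(pair(X2, k), pair(5, X2)) = L.
Delete trivial equation pair(5, 5) = pair(5, 5).
Bind L := pair(pair(X2, k), pair(5, X2)); no other remaining equation mentions L.
Decompose pair/2: k = k,  pair(h(k), k) = pair(X2, k).
Delete trivial equation k = k.
Decompose pair/2: h(k) = X2,  k = k.
Bind X2 := h(k); no other remaining equation mentions X2. Substituting into the earlier binding gives L := pair(pair(h(k), k), pair(5, h(k))).
Delete trivial equation k = k.
MGU = { Q ↦ h(k), L ↦ pair(pair(h(k), k), pair(5, h(k))), X2 ↦ h(k) }, so L ↦ pair(pair(h(k), k), pair(5, h(k))).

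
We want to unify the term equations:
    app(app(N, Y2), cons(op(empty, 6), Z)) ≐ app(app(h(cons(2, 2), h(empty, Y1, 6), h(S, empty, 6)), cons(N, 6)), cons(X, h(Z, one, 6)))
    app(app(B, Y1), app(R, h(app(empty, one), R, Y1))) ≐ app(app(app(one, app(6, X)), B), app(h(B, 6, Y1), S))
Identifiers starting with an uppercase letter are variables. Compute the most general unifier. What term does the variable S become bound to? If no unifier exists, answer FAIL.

FAIL

Decompose app/2: app(N, Y2) ≐ app(h(cons(2, 2), h(empty, Y1, 6), h(S, empty, 6)), cons(N, 6)),  cons(op(empty, 6), Z) ≐ cons(X, h(Z, one, 6)).
Decompose app/2: N ≐ h(cons(2, 2), h(empty, Y1, 6), h(S, empty, 6)),  Y2 ≐ cons(N, 6).
Bind N := h(cons(2, 2), h(empty, Y1, 6), h(S, empty, 6)); substituting into the one remaining equation that mentions N gives: Y2 ≐ cons(h(cons(2, 2), h(empty, Y1, 6), h(S, empty, 6)), 6).
Bind Y2 := cons(h(cons(2, 2), h(empty, Y1, 6), h(S, empty, 6)), 6); no other remaining equation mentions Y2.
Decompose cons/2: op(empty, 6) ≐ X,  Z ≐ h(Z, one, 6).
Bind X := op(empty, 6); substituting into the one remaining equation that mentions X gives: app(app(B, Y1), app(R, h(app(empty, one), R, Y1))) ≐ app(app(app(one, app(6, op(empty, 6))), B), app(h(B, 6, Y1), S)).
Occurs check fails: Z occurs in h(Z, one, 6); the equation Z ≐ h(Z, one, 6) has no finite solution.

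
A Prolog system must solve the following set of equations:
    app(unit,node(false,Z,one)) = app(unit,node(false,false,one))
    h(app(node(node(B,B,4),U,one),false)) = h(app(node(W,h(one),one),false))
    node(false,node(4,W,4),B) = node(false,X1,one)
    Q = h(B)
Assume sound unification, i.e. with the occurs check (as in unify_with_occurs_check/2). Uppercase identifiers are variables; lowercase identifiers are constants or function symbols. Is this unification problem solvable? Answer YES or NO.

YES

Decompose app/2: unit = unit,  node(false,Z,one) = node(false,false,one).
Delete trivial equation unit = unit.
Decompose node/3: false = false,  Z = false,  one = one.
Delete trivial equation false = false.
Bind Z := false; no other remaining equation mentions Z.
Delete trivial equation one = one.
Decompose h/1: app(node(node(B,B,4),U,one),false) = app(node(W,h(one),one),false).
Decompose app/2: node(node(B,B,4),U,one) = node(W,h(one),one),  false = false.
Decompose node/3: node(B,B,4) = W,  U = h(one),  one = one.
Bind W := node(B,B,4); substituting into the one remaining equation that mentions W gives: node(false,node(4,node(B,B,4),4),B) = node(false,X1,one).
Bind U := h(one); no other remaining equation mentions U.
Delete trivial equation one = one.
Delete trivial equation false = false.
Decompose node/3: false = false,  node(4,node(B,B,4),4) = X1,  B = one.
Delete trivial equation false = false.
Bind X1 := node(4,node(B,B,4),4); no other remaining equation mentions X1.
Bind B := one; substituting into the remaining equation gives: Q = h(one). Substituting into the earlier bindings gives W := node(one,one,4), X1 := node(4,node(one,one,4),4).
Bind Q := h(one).
No equations remain and no clash or occurs-check failure arose, so a unifier exists.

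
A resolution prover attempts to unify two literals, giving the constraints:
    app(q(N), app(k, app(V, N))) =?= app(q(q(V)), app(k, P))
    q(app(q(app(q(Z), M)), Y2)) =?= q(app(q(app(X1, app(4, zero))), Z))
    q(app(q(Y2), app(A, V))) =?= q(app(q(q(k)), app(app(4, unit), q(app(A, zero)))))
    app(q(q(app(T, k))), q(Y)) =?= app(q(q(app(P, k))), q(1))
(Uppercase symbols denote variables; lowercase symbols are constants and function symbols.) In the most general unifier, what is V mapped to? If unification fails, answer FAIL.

q(app(app(4, unit), zero))

Decompose app/2: q(N) =?= q(q(V)),  app(k, app(V, N)) =?= app(k, P).
Decompose q/1: N =?= q(V).
Bind N := q(V); substituting into the one remaining equation that mentions N gives: app(k, app(V, q(V))) =?= app(k, P).
Decompose app/2: k =?= k,  app(V, q(V)) =?= P.
Delete trivial equation k =?= k.
Bind P := app(V, q(V)); substituting into the one remaining equation that mentions P gives: app(q(q(app(T, k))), q(Y)) =?= app(q(q(app(app(V, q(V)), k))), q(1)).
Decompose q/1: app(q(app(q(Z), M)), Y2) =?= app(q(app(X1, app(4, zero))), Z).
Decompose app/2: q(app(q(Z), M)) =?= q(app(X1, app(4, zero))),  Y2 =?= Z.
Decompose q/1: app(q(Z), M) =?= app(X1, app(4, zero)).
Decompose app/2: q(Z) =?= X1,  M =?= app(4, zero).
Bind X1 := q(Z); no other remaining equation mentions X1.
Bind M := app(4, zero); no other remaining equation mentions M.
Bind Y2 := Z; substituting into the one remaining equation that mentions Y2 gives: q(app(q(Z), app(A, V))) =?= q(app(q(q(k)), app(app(4, unit), q(app(A, zero))))).
Decompose q/1: app(q(Z), app(A, V)) =?= app(q(q(k)), app(app(4, unit), q(app(A, zero)))).
Decompose app/2: q(Z) =?= q(q(k)),  app(A, V) =?= app(app(4, unit), q(app(A, zero))).
Decompose q/1: Z =?= q(k).
Bind Z := q(k); no other remaining equation mentions Z. Substituting into the earlier bindings gives X1 := q(q(k)), Y2 := q(k).
Decompose app/2: A =?= app(4, unit),  V =?= q(app(A, zero)).
Bind A := app(4, unit); substituting into the one remaining equation that mentions A gives: V =?= q(app(app(4, unit), zero)).
Bind V := q(app(app(4, unit), zero)); substituting into the remaining equation gives: app(q(q(app(T, k))), q(Y)) =?= app(q(q(app(app(q(app(app(4, unit), zero)), q(q(app(app(4, unit), zero)))), k))), q(1)). Substituting into the earlier bindings gives N := q(q(app(app(4, unit), zero))), P := app(q(app(app(4, unit), zero)), q(q(app(app(4, unit), zero)))).
Decompose app/2: q(q(app(T, k))) =?= q(q(app(app(q(app(app(4, unit), zero)), q(q(app(app(4, unit), zero)))), k))),  q(Y) =?= q(1).
Decompose q/1: q(app(T, k)) =?= q(app(app(q(app(app(4, unit), zero)), q(q(app(app(4, unit), zero)))), k)).
Decompose q/1: app(T, k) =?= app(app(q(app(app(4, unit), zero)), q(q(app(app(4, unit), zero)))), k).
Decompose app/2: T =?= app(q(app(app(4, unit), zero)), q(q(app(app(4, unit), zero)))),  k =?= k.
Bind T := app(q(app(app(4, unit), zero)), q(q(app(app(4, unit), zero)))); no other remaining equation mentions T.
Delete trivial equation k =?= k.
Decompose q/1: Y =?= 1.
Bind Y := 1.
MGU = { N -> q(q(app(app(4, unit), zero))), P -> app(q(app(app(4, unit), zero)), q(q(app(app(4, unit), zero)))), X1 -> q(q(k)), M -> app(4, zero), Y2 -> q(k), Z -> q(k), A -> app(4, unit), V -> q(app(app(4, unit), zero)), T -> app(q(app(app(4, unit), zero)), q(q(app(app(4, unit), zero)))), Y -> 1 }, so V -> q(app(app(4, unit), zero)).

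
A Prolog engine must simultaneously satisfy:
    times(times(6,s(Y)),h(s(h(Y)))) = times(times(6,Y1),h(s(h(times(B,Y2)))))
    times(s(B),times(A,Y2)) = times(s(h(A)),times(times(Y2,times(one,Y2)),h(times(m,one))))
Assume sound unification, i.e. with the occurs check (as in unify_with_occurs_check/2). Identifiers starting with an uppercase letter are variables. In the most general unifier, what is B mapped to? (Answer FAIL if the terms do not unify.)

h(times(h(times(m,one)),times(one,h(times(m,one)))))

Decompose times/2: times(6,s(Y)) = times(6,Y1),  h(s(h(Y))) = h(s(h(times(B,Y2)))).
Decompose times/2: 6 = 6,  s(Y) = Y1.
Delete trivial equation 6 = 6.
Bind Y1 := s(Y); no other remaining equation mentions Y1.
Decompose h/1: s(h(Y)) = s(h(times(B,Y2))).
Decompose s/1: h(Y) = h(times(B,Y2)).
Decompose h/1: Y = times(B,Y2).
Bind Y := times(B,Y2); no other remaining equation mentions Y. Substituting into the earlier binding gives Y1 := s(times(B,Y2)).
Decompose times/2: s(B) = s(h(A)),  times(A,Y2) = times(times(Y2,times(one,Y2)),h(times(m,one))).
Decompose s/1: B = h(A).
Bind B := h(A); no other remaining equation mentions B. Substituting into the earlier bindings gives Y1 := s(times(h(A),Y2)), Y := times(h(A),Y2).
Decompose times/2: A = times(Y2,times(one,Y2)),  Y2 = h(times(m,one)).
Bind A := times(Y2,times(one,Y2)); no other remaining equation mentions A. Substituting into the earlier bindings gives Y1 := s(times(h(times(Y2,times(one,Y2))),Y2)), Y := times(h(times(Y2,times(one,Y2))),Y2), B := h(times(Y2,times(one,Y2))).
Bind Y2 := h(times(m,one)). Substituting into the earlier bindings gives Y1 := s(times(h(times(h(times(m,one)),times(one,h(times(m,one))))),h(times(m,one)))), Y := times(h(times(h(times(m,one)),times(one,h(times(m,one))))),h(times(m,one))), B := h(times(h(times(m,one)),times(one,h(times(m,one))))), A := times(h(times(m,one)),times(one,h(times(m,one)))).
MGU = { Y1 -> s(times(h(times(h(times(m,one)),times(one,h(times(m,one))))),h(times(m,one)))), Y -> times(h(times(h(times(m,one)),times(one,h(times(m,one))))),h(times(m,one))), B -> h(times(h(times(m,one)),times(one,h(times(m,one))))), A -> times(h(times(m,one)),times(one,h(times(m,one)))), Y2 -> h(times(m,one)) }, so B -> h(times(h(times(m,one)),times(one,h(times(m,one))))).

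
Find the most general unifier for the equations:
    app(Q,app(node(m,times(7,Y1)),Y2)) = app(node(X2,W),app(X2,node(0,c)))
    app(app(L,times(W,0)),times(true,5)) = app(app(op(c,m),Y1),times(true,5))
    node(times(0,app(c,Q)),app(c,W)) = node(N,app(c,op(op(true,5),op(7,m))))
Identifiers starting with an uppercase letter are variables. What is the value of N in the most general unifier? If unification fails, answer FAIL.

Decompose app/2: Q = node(X2,W),  app(node(m,times(7,Y1)),Y2) = app(X2,node(0,c)).
Bind Q := node(X2,W); substituting into the one remaining equation that mentions Q gives: node(times(0,app(c,node(X2,W))),app(c,W)) = node(N,app(c,op(op(true,5),op(7,m)))).
Decompose app/2: node(m,times(7,Y1)) = X2,  Y2 = node(0,c).
Bind X2 := node(m,times(7,Y1)); substituting into the one remaining equation that mentions X2 gives: node(times(0,app(c,node(node(m,times(7,Y1)),W))),app(c,W)) = node(N,app(c,op(op(true,5),op(7,m)))). Substituting into the earlier binding gives Q := node(node(m,times(7,Y1)),W).
Bind Y2 := node(0,c); no other remaining equation mentions Y2.
Decompose app/2: app(L,times(W,0)) = app(op(c,m),Y1),  times(true,5) = times(true,5).
Decompose app/2: L = op(c,m),  times(W,0) = Y1.
Bind L := op(c,m); no other remaining equation mentions L.
Bind Y1 := times(W,0); substituting into the one remaining equation that mentions Y1 gives: node(times(0,app(c,node(node(m,times(7,times(W,0))),W))),app(c,W)) = node(N,app(c,op(op(true,5),op(7,m)))). Substituting into the earlier bindings gives Q := node(node(m,times(7,times(W,0))),W), X2 := node(m,times(7,times(W,0))).
Delete trivial equation times(true,5) = times(true,5).
Decompose node/2: times(0,app(c,node(node(m,times(7,times(W,0))),W))) = N,  app(c,W) = app(c,op(op(true,5),op(7,m))).
Bind N := times(0,app(c,node(node(m,times(7,times(W,0))),W))); no other remaining equation mentions N.
Decompose app/2: c = c,  W = op(op(true,5),op(7,m)).
Delete trivial equation c = c.
Bind W := op(op(true,5),op(7,m)). Substituting into the earlier bindings gives Q := node(node(m,times(7,times(op(op(true,5),op(7,m)),0))),op(op(true,5),op(7,m))), X2 := node(m,times(7,times(op(op(true,5),op(7,m)),0))), Y1 := times(op(op(true,5),op(7,m)),0), N := times(0,app(c,node(node(m,times(7,times(op(op(true,5),op(7,m)),0))),op(op(true,5),op(7,m))))).
MGU = { Q := node(node(m,times(7,times(op(op(true,5),op(7,m)),0))),op(op(true,5),op(7,m))), X2 := node(m,times(7,times(op(op(true,5),op(7,m)),0))), Y2 := node(0,c), L := op(c,m), Y1 := times(op(op(true,5),op(7,m)),0), N := times(0,app(c,node(node(m,times(7,times(op(op(true,5),op(7,m)),0))),op(op(true,5),op(7,m))))), W := op(op(true,5),op(7,m)) }, so N := times(0,app(c,node(node(m,times(7,times(op(op(true,5),op(7,m)),0))),op(op(true,5),op(7,m))))).

times(0,app(c,node(node(m,times(7,times(op(op(true,5),op(7,m)),0))),op(op(true,5),op(7,m)))))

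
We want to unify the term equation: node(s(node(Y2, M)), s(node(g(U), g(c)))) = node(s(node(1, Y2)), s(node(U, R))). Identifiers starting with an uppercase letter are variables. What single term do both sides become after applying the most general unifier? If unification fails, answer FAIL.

Decompose node/2: s(node(Y2, M)) = s(node(1, Y2)),  s(node(g(U), g(c))) = s(node(U, R)).
Decompose s/1: node(Y2, M) = node(1, Y2).
Decompose node/2: Y2 = 1,  M = Y2.
Bind Y2 := 1; substituting into the one remaining equation that mentions Y2 gives: M = 1.
Bind M := 1; no other remaining equation mentions M.
Decompose s/1: node(g(U), g(c)) = node(U, R).
Decompose node/2: g(U) = U,  g(c) = R.
Occurs check fails: U occurs in g(U); the equation U = g(U) has no finite solution.

FAIL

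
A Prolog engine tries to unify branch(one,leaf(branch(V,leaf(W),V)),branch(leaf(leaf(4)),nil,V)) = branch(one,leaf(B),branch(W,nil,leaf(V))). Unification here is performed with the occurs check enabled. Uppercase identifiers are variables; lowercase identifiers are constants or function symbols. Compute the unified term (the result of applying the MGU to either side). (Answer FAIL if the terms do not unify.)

Decompose branch/3: one = one,  leaf(branch(V,leaf(W),V)) = leaf(B),  branch(leaf(leaf(4)),nil,V) = branch(W,nil,leaf(V)).
Delete trivial equation one = one.
Decompose leaf/1: branch(V,leaf(W),V) = B.
Bind B := branch(V,leaf(W),V); no other remaining equation mentions B.
Decompose branch/3: leaf(leaf(4)) = W,  nil = nil,  V = leaf(V).
Bind W := leaf(leaf(4)); no other remaining equation mentions W. Substituting into the earlier binding gives B := branch(V,leaf(leaf(leaf(4))),V).
Delete trivial equation nil = nil.
Occurs check fails: V occurs in leaf(V); the equation V = leaf(V) has no finite solution.

FAIL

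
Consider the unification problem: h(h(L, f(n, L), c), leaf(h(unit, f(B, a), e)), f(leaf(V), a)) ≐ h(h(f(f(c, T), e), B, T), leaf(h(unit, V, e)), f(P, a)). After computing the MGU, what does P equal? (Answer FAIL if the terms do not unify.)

Decompose h/3: h(L, f(n, L), c) ≐ h(f(f(c, T), e), B, T),  leaf(h(unit, f(B, a), e)) ≐ leaf(h(unit, V, e)),  f(leaf(V), a) ≐ f(P, a).
Decompose h/3: L ≐ f(f(c, T), e),  f(n, L) ≐ B,  c ≐ T.
Bind L := f(f(c, T), e); substituting into the one remaining equation that mentions L gives: f(n, f(f(c, T), e)) ≐ B.
Bind B := f(n, f(f(c, T), e)); substituting into the one remaining equation that mentions B gives: leaf(h(unit, f(f(n, f(f(c, T), e)), a), e)) ≐ leaf(h(unit, V, e)).
Bind T := c; substituting into the one remaining equation that mentions T gives: leaf(h(unit, f(f(n, f(f(c, c), e)), a), e)) ≐ leaf(h(unit, V, e)). Substituting into the earlier bindings gives L := f(f(c, c), e), B := f(n, f(f(c, c), e)).
Decompose leaf/1: h(unit, f(f(n, f(f(c, c), e)), a), e) ≐ h(unit, V, e).
Decompose h/3: unit ≐ unit,  f(f(n, f(f(c, c), e)), a) ≐ V,  e ≐ e.
Delete trivial equation unit ≐ unit.
Bind V := f(f(n, f(f(c, c), e)), a); substituting into the one remaining equation that mentions V gives: f(leaf(f(f(n, f(f(c, c), e)), a)), a) ≐ f(P, a).
Delete trivial equation e ≐ e.
Decompose f/2: leaf(f(f(n, f(f(c, c), e)), a)) ≐ P,  a ≐ a.
Bind P := leaf(f(f(n, f(f(c, c), e)), a)); no other remaining equation mentions P.
Delete trivial equation a ≐ a.
MGU = { L -> f(f(c, c), e), B -> f(n, f(f(c, c), e)), T -> c, V -> f(f(n, f(f(c, c), e)), a), P -> leaf(f(f(n, f(f(c, c), e)), a)) }, so P -> leaf(f(f(n, f(f(c, c), e)), a)).

leaf(f(f(n, f(f(c, c), e)), a))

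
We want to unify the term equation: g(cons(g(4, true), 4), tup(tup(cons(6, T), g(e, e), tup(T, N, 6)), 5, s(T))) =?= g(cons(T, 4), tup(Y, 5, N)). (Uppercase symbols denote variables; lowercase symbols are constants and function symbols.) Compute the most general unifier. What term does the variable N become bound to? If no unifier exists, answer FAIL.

s(g(4, true))

Decompose g/2: cons(g(4, true), 4) =?= cons(T, 4),  tup(tup(cons(6, T), g(e, e), tup(T, N, 6)), 5, s(T)) =?= tup(Y, 5, N).
Decompose cons/2: g(4, true) =?= T,  4 =?= 4.
Bind T := g(4, true); substituting into the one remaining equation that mentions T gives: tup(tup(cons(6, g(4, true)), g(e, e), tup(g(4, true), N, 6)), 5, s(g(4, true))) =?= tup(Y, 5, N).
Delete trivial equation 4 =?= 4.
Decompose tup/3: tup(cons(6, g(4, true)), g(e, e), tup(g(4, true), N, 6)) =?= Y,  5 =?= 5,  s(g(4, true)) =?= N.
Bind Y := tup(cons(6, g(4, true)), g(e, e), tup(g(4, true), N, 6)); no other remaining equation mentions Y.
Delete trivial equation 5 =?= 5.
Bind N := s(g(4, true)). Substituting into the earlier binding gives Y := tup(cons(6, g(4, true)), g(e, e), tup(g(4, true), s(g(4, true)), 6)).
MGU = { T -> g(4, true), Y -> tup(cons(6, g(4, true)), g(e, e), tup(g(4, true), s(g(4, true)), 6)), N -> s(g(4, true)) }, so N -> s(g(4, true)).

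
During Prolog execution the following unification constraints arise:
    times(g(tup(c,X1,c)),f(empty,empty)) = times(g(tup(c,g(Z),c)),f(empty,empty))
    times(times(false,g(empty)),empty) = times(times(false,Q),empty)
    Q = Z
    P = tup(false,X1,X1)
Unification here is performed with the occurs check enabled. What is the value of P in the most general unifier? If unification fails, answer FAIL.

Decompose times/2: g(tup(c,X1,c)) = g(tup(c,g(Z),c)),  f(empty,empty) = f(empty,empty).
Decompose g/1: tup(c,X1,c) = tup(c,g(Z),c).
Decompose tup/3: c = c,  X1 = g(Z),  c = c.
Delete trivial equation c = c.
Bind X1 := g(Z); substituting into the one remaining equation that mentions X1 gives: P = tup(false,g(Z),g(Z)).
Delete trivial equation c = c.
Delete trivial equation f(empty,empty) = f(empty,empty).
Decompose times/2: times(false,g(empty)) = times(false,Q),  empty = empty.
Decompose times/2: false = false,  g(empty) = Q.
Delete trivial equation false = false.
Bind Q := g(empty); substituting into the one remaining equation that mentions Q gives: g(empty) = Z.
Delete trivial equation empty = empty.
Bind Z := g(empty); substituting into the remaining equation gives: P = tup(false,g(g(empty)),g(g(empty))). Substituting into the earlier binding gives X1 := g(g(empty)).
Bind P := tup(false,g(g(empty)),g(g(empty))).
MGU = { X1 ↦ g(g(empty)), Q ↦ g(empty), Z ↦ g(empty), P ↦ tup(false,g(g(empty)),g(g(empty))) }, so P ↦ tup(false,g(g(empty)),g(g(empty))).

tup(false,g(g(empty)),g(g(empty)))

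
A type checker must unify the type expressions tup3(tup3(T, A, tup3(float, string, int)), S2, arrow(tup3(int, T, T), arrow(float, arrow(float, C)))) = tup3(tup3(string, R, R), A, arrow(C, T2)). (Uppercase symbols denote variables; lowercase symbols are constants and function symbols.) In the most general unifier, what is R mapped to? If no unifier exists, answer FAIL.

Decompose tup3/3: tup3(T, A, tup3(float, string, int)) = tup3(string, R, R),  S2 = A,  arrow(tup3(int, T, T), arrow(float, arrow(float, C))) = arrow(C, T2).
Decompose tup3/3: T = string,  A = R,  tup3(float, string, int) = R.
Bind T := string; substituting into the one remaining equation that mentions T gives: arrow(tup3(int, string, string), arrow(float, arrow(float, C))) = arrow(C, T2).
Bind A := R; substituting into the one remaining equation that mentions A gives: S2 = R.
Bind R := tup3(float, string, int); substituting into the one remaining equation that mentions R gives: S2 = tup3(float, string, int). Substituting into the earlier binding gives A := tup3(float, string, int).
Bind S2 := tup3(float, string, int); no other remaining equation mentions S2.
Decompose arrow/2: tup3(int, string, string) = C,  arrow(float, arrow(float, C)) = T2.
Bind C := tup3(int, string, string); substituting into the remaining equation gives: arrow(float, arrow(float, tup3(int, string, string))) = T2.
Bind T2 := arrow(float, arrow(float, tup3(int, string, string))).
MGU = { T := string, A := tup3(float, string, int), R := tup3(float, string, int), S2 := tup3(float, string, int), C := tup3(int, string, string), T2 := arrow(float, arrow(float, tup3(int, string, string))) }, so R := tup3(float, string, int).

tup3(float, string, int)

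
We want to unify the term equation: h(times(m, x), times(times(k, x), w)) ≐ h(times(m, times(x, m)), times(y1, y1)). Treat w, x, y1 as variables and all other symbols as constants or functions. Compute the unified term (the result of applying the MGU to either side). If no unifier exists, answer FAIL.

Decompose h/2: times(m, x) ≐ times(m, times(x, m)),  times(times(k, x), w) ≐ times(y1, y1).
Decompose times/2: m ≐ m,  x ≐ times(x, m).
Delete trivial equation m ≐ m.
Occurs check fails: x occurs in times(x, m); the equation x ≐ times(x, m) has no finite solution.

FAIL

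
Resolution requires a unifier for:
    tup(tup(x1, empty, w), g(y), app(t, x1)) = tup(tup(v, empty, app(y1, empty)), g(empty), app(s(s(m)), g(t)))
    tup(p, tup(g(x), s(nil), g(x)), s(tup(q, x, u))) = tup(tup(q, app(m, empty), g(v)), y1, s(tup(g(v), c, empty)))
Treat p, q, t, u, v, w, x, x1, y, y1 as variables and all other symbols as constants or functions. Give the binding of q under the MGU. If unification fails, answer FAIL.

g(g(s(s(m))))

Decompose tup/3: tup(x1, empty, w) = tup(v, empty, app(y1, empty)),  g(y) = g(empty),  app(t, x1) = app(s(s(m)), g(t)).
Decompose tup/3: x1 = v,  empty = empty,  w = app(y1, empty).
Bind x1 := v; substituting into the one remaining equation that mentions x1 gives: app(t, v) = app(s(s(m)), g(t)).
Delete trivial equation empty = empty.
Bind w := app(y1, empty); no other remaining equation mentions w.
Decompose g/1: y = empty.
Bind y := empty; no other remaining equation mentions y.
Decompose app/2: t = s(s(m)),  v = g(t).
Bind t := s(s(m)); substituting into the one remaining equation that mentions t gives: v = g(s(s(m))).
Bind v := g(s(s(m))); substituting into the remaining equation gives: tup(p, tup(g(x), s(nil), g(x)), s(tup(q, x, u))) = tup(tup(q, app(m, empty), g(g(s(s(m))))), y1, s(tup(g(g(s(s(m)))), c, empty))). Substituting into the earlier binding gives x1 := g(s(s(m))).
Decompose tup/3: p = tup(q, app(m, empty), g(g(s(s(m))))),  tup(g(x), s(nil), g(x)) = y1,  s(tup(q, x, u)) = s(tup(g(g(s(s(m)))), c, empty)).
Bind p := tup(q, app(m, empty), g(g(s(s(m))))); no other remaining equation mentions p.
Bind y1 := tup(g(x), s(nil), g(x)); no other remaining equation mentions y1. Substituting into the earlier binding gives w := app(tup(g(x), s(nil), g(x)), empty).
Decompose s/1: tup(q, x, u) = tup(g(g(s(s(m)))), c, empty).
Decompose tup/3: q = g(g(s(s(m)))),  x = c,  u = empty.
Bind q := g(g(s(s(m)))); no other remaining equation mentions q. Substituting into the earlier binding gives p := tup(g(g(s(s(m)))), app(m, empty), g(g(s(s(m))))).
Bind x := c; no other remaining equation mentions x. Substituting into the earlier bindings gives w := app(tup(g(c), s(nil), g(c)), empty), y1 := tup(g(c), s(nil), g(c)).
Bind u := empty.
MGU = { x1 ↦ g(s(s(m))), w ↦ app(tup(g(c), s(nil), g(c)), empty), y ↦ empty, t ↦ s(s(m)), v ↦ g(s(s(m))), p ↦ tup(g(g(s(s(m)))), app(m, empty), g(g(s(s(m))))), y1 ↦ tup(g(c), s(nil), g(c)), q ↦ g(g(s(s(m)))), x ↦ c, u ↦ empty }, so q ↦ g(g(s(s(m)))).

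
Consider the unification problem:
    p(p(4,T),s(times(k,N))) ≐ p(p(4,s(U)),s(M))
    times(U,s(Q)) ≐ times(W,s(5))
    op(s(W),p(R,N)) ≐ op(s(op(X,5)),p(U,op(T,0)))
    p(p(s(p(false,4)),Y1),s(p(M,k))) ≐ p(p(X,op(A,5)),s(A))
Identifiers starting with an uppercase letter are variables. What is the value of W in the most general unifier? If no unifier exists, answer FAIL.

op(s(p(false,4)),5)

Decompose p/2: p(4,T) ≐ p(4,s(U)),  s(times(k,N)) ≐ s(M).
Decompose p/2: 4 ≐ 4,  T ≐ s(U).
Delete trivial equation 4 ≐ 4.
Bind T := s(U); substituting into the one remaining equation that mentions T gives: op(s(W),p(R,N)) ≐ op(s(op(X,5)),p(U,op(s(U),0))).
Decompose s/1: times(k,N) ≐ M.
Bind M := times(k,N); substituting into the one remaining equation that mentions M gives: p(p(s(p(false,4)),Y1),s(p(times(k,N),k))) ≐ p(p(X,op(A,5)),s(A)).
Decompose times/2: U ≐ W,  s(Q) ≐ s(5).
Bind U := W; substituting into the one remaining equation that mentions U gives: op(s(W),p(R,N)) ≐ op(s(op(X,5)),p(W,op(s(W),0))). Substituting into the earlier binding gives T := s(W).
Decompose s/1: Q ≐ 5.
Bind Q := 5; no other remaining equation mentions Q.
Decompose op/2: s(W) ≐ s(op(X,5)),  p(R,N) ≐ p(W,op(s(W),0)).
Decompose s/1: W ≐ op(X,5).
Bind W := op(X,5); substituting into the one remaining equation that mentions W gives: p(R,N) ≐ p(op(X,5),op(s(op(X,5)),0)). Substituting into the earlier bindings gives T := s(op(X,5)), U := op(X,5).
Decompose p/2: R ≐ op(X,5),  N ≐ op(s(op(X,5)),0).
Bind R := op(X,5); no other remaining equation mentions R.
Bind N := op(s(op(X,5)),0); substituting into the remaining equation gives: p(p(s(p(false,4)),Y1),s(p(times(k,op(s(op(X,5)),0)),k))) ≐ p(p(X,op(A,5)),s(A)). Substituting into the earlier binding gives M := times(k,op(s(op(X,5)),0)).
Decompose p/2: p(s(p(false,4)),Y1) ≐ p(X,op(A,5)),  s(p(times(k,op(s(op(X,5)),0)),k)) ≐ s(A).
Decompose p/2: s(p(false,4)) ≐ X,  Y1 ≐ op(A,5).
Bind X := s(p(false,4)); substituting into the one remaining equation that mentions X gives: s(p(times(k,op(s(op(s(p(false,4)),5)),0)),k)) ≐ s(A). Substituting into the earlier bindings gives T := s(op(s(p(false,4)),5)), M := times(k,op(s(op(s(p(false,4)),5)),0)), U := op(s(p(false,4)),5), W := op(s(p(false,4)),5), R := op(s(p(false,4)),5), N := op(s(op(s(p(false,4)),5)),0).
Bind Y1 := op(A,5); no other remaining equation mentions Y1.
Decompose s/1: p(times(k,op(s(op(s(p(false,4)),5)),0)),k) ≐ A.
Bind A := p(times(k,op(s(op(s(p(false,4)),5)),0)),k). Substituting into the earlier binding gives Y1 := op(p(times(k,op(s(op(s(p(false,4)),5)),0)),k),5).
MGU = { T := s(op(s(p(false,4)),5)), M := times(k,op(s(op(s(p(false,4)),5)),0)), U := op(s(p(false,4)),5), Q := 5, W := op(s(p(false,4)),5), R := op(s(p(false,4)),5), N := op(s(op(s(p(false,4)),5)),0), X := s(p(false,4)), Y1 := op(p(times(k,op(s(op(s(p(false,4)),5)),0)),k),5), A := p(times(k,op(s(op(s(p(false,4)),5)),0)),k) }, so W := op(s(p(false,4)),5).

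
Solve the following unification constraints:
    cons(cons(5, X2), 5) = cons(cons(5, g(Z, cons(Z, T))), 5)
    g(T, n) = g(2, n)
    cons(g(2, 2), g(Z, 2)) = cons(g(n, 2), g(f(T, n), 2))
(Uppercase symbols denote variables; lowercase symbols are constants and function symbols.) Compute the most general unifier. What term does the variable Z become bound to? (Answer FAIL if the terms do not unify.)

FAIL

Decompose cons/2: cons(5, X2) = cons(5, g(Z, cons(Z, T))),  5 = 5.
Decompose cons/2: 5 = 5,  X2 = g(Z, cons(Z, T)).
Delete trivial equation 5 = 5.
Bind X2 := g(Z, cons(Z, T)); no other remaining equation mentions X2.
Delete trivial equation 5 = 5.
Decompose g/2: T = 2,  n = n.
Bind T := 2; substituting into the one remaining equation that mentions T gives: cons(g(2, 2), g(Z, 2)) = cons(g(n, 2), g(f(2, n), 2)). Substituting into the earlier binding gives X2 := g(Z, cons(Z, 2)).
Delete trivial equation n = n.
Decompose cons/2: g(2, 2) = g(n, 2),  g(Z, 2) = g(f(2, n), 2).
Decompose g/2: 2 = n,  2 = 2.
Clash: constants 2 and n differ; no unifier exists.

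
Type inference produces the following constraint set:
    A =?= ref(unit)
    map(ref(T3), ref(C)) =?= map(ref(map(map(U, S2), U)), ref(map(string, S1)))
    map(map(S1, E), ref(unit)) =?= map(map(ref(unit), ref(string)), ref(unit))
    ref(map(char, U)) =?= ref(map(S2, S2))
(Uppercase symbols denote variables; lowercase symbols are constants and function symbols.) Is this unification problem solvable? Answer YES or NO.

YES

Bind A := ref(unit); no other remaining equation mentions A.
Decompose map/2: ref(T3) =?= ref(map(map(U, S2), U)),  ref(C) =?= ref(map(string, S1)).
Decompose ref/1: T3 =?= map(map(U, S2), U).
Bind T3 := map(map(U, S2), U); no other remaining equation mentions T3.
Decompose ref/1: C =?= map(string, S1).
Bind C := map(string, S1); no other remaining equation mentions C.
Decompose map/2: map(S1, E) =?= map(ref(unit), ref(string)),  ref(unit) =?= ref(unit).
Decompose map/2: S1 =?= ref(unit),  E =?= ref(string).
Bind S1 := ref(unit); no other remaining equation mentions S1. Substituting into the earlier binding gives C := map(string, ref(unit)).
Bind E := ref(string); no other remaining equation mentions E.
Delete trivial equation ref(unit) =?= ref(unit).
Decompose ref/1: map(char, U) =?= map(S2, S2).
Decompose map/2: char =?= S2,  U =?= S2.
Bind S2 := char; substituting into the remaining equation gives: U =?= char. Substituting into the earlier binding gives T3 := map(map(U, char), U).
Bind U := char. Substituting into the earlier binding gives T3 := map(map(char, char), char).
No equations remain and no clash or occurs-check failure arose, so a unifier exists.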